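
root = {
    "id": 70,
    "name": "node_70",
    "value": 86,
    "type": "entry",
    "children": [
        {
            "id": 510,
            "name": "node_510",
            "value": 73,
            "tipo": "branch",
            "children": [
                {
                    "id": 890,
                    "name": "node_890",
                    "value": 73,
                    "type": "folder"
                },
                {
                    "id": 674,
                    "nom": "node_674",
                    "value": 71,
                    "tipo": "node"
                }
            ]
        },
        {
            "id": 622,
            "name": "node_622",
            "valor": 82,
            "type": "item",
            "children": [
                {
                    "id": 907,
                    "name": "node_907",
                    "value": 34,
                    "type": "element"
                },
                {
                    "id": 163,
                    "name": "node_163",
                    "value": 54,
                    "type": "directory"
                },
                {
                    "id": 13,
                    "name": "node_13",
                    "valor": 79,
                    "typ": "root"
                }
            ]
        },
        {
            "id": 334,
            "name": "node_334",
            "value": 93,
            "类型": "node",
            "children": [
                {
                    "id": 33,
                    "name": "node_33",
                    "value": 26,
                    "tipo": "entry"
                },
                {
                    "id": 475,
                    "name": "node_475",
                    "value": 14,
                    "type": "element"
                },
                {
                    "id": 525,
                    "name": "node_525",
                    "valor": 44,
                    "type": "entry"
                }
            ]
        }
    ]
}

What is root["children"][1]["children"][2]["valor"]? 79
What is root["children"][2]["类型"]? "node"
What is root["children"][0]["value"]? 73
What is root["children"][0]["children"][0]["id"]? 890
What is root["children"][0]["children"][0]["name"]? "node_890"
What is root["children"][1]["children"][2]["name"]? "node_13"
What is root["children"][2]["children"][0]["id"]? 33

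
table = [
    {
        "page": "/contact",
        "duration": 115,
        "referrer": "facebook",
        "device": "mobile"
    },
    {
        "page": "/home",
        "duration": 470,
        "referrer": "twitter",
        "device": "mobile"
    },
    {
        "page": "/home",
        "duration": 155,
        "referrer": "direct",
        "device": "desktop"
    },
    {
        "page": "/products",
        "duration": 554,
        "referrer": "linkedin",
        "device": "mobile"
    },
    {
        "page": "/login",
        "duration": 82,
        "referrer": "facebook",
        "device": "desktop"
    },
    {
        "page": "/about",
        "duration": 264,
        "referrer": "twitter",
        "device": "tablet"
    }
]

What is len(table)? 6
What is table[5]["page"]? "/about"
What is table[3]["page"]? "/products"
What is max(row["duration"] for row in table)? 554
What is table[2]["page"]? "/home"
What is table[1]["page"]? "/home"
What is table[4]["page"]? "/login"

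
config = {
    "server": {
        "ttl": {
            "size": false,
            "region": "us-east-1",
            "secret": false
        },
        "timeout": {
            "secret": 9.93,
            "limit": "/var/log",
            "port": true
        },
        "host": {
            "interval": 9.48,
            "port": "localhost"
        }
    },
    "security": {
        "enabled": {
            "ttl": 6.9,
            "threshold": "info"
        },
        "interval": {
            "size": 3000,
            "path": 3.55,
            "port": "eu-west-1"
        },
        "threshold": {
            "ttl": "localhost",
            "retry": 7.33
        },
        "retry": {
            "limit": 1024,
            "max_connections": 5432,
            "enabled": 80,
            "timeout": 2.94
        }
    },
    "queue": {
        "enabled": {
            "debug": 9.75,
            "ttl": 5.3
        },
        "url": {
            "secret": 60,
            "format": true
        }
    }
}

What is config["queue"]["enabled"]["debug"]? 9.75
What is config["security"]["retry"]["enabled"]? 80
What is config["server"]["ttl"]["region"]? "us-east-1"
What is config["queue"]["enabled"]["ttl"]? 5.3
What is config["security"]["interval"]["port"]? "eu-west-1"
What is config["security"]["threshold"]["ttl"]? "localhost"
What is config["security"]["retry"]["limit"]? 1024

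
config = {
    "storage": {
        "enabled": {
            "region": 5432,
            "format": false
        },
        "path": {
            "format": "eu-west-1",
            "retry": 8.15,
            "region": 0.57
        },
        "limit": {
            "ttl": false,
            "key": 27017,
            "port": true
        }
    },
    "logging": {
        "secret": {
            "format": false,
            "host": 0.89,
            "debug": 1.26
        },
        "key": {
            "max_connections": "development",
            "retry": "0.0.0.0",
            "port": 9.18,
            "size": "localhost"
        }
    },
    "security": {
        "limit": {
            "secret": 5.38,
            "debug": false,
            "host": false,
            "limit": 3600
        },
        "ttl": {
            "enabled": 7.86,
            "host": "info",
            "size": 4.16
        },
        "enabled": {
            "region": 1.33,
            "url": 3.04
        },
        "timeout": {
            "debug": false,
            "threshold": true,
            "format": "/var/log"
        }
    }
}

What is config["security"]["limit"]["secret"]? 5.38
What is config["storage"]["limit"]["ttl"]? False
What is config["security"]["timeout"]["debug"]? False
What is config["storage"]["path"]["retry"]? 8.15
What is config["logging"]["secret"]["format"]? False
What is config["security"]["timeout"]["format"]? "/var/log"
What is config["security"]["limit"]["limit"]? 3600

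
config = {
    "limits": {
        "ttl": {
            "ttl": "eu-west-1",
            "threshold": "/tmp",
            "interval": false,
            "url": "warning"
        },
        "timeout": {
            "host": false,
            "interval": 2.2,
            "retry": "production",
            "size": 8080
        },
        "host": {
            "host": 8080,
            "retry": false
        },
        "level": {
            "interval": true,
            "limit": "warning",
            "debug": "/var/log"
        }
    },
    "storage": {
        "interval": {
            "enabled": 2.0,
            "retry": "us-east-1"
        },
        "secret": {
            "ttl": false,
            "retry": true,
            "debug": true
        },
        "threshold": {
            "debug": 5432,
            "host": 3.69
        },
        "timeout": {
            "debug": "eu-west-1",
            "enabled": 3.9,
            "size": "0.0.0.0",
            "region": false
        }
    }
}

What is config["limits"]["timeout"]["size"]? 8080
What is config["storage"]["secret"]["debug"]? True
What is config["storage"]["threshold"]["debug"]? 5432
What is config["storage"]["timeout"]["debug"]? "eu-west-1"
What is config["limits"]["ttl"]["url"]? "warning"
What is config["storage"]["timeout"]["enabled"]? 3.9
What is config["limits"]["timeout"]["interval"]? 2.2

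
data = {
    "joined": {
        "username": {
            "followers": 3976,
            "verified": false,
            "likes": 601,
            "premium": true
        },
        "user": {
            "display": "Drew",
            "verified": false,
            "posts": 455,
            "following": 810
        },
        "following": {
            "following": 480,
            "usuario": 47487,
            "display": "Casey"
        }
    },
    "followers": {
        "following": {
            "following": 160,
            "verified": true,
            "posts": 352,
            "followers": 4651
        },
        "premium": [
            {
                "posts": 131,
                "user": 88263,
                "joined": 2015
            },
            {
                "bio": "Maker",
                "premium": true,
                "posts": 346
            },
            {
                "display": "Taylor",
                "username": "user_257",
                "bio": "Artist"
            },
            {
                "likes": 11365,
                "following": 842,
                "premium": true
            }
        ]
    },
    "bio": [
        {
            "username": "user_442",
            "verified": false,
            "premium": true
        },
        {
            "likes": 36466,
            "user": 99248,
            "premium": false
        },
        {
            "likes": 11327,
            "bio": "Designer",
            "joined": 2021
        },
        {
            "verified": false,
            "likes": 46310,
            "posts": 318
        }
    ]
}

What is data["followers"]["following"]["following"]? 160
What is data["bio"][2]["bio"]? "Designer"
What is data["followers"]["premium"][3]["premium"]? True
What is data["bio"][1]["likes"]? 36466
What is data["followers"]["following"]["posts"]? 352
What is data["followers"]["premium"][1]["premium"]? True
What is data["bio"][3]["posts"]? 318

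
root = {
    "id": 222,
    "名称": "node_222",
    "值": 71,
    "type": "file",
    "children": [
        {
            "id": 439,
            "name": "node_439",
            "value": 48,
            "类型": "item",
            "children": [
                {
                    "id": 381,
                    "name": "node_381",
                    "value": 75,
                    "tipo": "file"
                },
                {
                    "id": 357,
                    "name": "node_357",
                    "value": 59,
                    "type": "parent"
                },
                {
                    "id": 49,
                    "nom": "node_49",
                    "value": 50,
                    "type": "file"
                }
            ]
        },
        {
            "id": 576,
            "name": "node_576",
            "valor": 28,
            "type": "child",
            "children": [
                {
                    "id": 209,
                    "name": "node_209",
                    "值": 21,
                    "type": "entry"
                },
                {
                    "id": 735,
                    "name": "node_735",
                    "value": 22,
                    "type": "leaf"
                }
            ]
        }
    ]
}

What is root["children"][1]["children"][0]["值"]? 21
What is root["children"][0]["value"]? 48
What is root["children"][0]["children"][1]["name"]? "node_357"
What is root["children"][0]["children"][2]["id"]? 49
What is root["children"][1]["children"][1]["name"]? "node_735"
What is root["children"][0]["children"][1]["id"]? 357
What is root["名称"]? "node_222"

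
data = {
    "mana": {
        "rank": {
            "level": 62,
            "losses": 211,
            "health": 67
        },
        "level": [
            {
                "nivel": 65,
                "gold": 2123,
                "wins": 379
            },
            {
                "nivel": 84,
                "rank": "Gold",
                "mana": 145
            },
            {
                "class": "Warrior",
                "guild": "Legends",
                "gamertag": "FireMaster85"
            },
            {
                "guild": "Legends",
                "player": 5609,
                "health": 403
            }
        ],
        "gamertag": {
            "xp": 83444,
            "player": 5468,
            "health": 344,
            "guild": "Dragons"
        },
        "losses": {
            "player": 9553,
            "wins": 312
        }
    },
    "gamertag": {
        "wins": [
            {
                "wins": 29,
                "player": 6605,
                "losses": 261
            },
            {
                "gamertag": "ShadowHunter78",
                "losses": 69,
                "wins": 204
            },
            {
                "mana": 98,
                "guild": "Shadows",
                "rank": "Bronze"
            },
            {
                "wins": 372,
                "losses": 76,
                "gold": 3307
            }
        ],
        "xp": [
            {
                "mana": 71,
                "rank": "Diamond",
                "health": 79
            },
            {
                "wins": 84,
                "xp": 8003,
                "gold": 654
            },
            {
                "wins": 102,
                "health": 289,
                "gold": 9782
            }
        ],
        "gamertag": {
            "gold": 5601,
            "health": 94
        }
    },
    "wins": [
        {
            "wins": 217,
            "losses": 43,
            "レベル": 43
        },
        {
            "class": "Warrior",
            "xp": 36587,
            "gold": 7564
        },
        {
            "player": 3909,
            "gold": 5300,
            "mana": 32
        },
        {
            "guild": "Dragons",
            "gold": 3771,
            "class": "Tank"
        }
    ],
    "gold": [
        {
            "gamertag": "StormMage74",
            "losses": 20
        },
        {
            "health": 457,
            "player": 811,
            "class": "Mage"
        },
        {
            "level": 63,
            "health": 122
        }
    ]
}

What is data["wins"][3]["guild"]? "Dragons"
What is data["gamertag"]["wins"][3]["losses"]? 76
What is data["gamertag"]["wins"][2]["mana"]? 98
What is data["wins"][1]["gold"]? 7564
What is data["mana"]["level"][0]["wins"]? 379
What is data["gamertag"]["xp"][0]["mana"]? 71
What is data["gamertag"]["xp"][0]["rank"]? "Diamond"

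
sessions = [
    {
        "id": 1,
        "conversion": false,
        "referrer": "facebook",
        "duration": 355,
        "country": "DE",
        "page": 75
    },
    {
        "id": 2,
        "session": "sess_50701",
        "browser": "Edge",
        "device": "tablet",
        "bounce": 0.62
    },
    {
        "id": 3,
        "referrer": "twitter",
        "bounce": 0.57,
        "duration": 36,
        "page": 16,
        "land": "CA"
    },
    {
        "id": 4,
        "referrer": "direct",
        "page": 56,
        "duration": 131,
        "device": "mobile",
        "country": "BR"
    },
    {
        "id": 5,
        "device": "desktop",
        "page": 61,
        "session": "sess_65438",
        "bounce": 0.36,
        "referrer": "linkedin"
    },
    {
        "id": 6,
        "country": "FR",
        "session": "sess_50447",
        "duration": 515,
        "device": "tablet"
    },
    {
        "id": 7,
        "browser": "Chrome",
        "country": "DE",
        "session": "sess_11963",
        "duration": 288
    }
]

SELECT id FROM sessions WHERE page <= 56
[3, 4]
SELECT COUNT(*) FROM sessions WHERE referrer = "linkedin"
1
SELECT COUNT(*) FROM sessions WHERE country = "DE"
2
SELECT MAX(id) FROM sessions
7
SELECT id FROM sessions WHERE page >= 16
[1, 3, 4, 5]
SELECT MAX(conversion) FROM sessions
False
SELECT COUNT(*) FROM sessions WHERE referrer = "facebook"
1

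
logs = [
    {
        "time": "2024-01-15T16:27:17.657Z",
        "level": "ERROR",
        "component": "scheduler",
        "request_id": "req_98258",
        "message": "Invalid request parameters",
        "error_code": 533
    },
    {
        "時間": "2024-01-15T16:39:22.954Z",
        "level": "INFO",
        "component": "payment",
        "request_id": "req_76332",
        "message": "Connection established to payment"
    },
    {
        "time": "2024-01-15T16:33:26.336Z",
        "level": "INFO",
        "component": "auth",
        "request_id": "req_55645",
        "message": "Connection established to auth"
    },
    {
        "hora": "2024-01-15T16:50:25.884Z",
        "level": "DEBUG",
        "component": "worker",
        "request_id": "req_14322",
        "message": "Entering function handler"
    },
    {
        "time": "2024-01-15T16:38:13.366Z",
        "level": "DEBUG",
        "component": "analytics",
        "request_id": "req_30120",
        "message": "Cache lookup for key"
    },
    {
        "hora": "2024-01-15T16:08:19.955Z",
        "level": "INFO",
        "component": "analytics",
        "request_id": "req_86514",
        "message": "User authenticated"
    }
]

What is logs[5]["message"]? "User authenticated"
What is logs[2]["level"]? "INFO"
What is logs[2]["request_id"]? "req_55645"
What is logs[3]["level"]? "DEBUG"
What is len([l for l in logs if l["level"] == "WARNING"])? 0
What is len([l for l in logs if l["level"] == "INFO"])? 3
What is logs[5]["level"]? "INFO"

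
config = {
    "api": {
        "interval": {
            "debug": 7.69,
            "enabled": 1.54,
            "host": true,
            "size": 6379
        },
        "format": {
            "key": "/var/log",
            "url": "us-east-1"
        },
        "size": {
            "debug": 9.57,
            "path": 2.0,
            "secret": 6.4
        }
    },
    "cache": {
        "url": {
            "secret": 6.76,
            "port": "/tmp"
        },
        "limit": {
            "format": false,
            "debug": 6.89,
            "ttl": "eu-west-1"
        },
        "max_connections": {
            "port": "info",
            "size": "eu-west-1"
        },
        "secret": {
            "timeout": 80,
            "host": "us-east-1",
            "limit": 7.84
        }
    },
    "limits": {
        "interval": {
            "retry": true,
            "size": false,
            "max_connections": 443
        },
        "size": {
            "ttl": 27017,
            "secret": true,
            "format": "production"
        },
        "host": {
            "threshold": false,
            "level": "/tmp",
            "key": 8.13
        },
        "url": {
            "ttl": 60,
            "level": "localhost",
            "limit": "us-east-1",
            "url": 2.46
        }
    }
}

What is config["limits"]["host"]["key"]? 8.13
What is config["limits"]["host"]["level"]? "/tmp"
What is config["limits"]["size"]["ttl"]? 27017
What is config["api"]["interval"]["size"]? 6379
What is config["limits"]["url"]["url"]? 2.46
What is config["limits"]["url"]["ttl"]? 60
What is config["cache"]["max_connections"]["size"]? "eu-west-1"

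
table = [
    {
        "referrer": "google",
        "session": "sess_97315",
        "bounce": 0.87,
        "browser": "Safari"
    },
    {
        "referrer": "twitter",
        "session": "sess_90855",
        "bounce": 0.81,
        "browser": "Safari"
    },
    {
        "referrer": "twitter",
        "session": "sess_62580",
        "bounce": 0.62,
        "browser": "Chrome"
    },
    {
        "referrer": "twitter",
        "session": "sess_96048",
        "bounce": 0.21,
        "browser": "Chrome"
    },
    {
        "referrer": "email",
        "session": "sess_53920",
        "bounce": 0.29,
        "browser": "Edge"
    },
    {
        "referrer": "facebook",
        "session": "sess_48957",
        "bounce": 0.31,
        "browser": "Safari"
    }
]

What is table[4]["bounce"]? 0.29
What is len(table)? 6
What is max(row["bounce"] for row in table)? 0.87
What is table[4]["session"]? "sess_53920"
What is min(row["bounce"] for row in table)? 0.21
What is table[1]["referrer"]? "twitter"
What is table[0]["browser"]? "Safari"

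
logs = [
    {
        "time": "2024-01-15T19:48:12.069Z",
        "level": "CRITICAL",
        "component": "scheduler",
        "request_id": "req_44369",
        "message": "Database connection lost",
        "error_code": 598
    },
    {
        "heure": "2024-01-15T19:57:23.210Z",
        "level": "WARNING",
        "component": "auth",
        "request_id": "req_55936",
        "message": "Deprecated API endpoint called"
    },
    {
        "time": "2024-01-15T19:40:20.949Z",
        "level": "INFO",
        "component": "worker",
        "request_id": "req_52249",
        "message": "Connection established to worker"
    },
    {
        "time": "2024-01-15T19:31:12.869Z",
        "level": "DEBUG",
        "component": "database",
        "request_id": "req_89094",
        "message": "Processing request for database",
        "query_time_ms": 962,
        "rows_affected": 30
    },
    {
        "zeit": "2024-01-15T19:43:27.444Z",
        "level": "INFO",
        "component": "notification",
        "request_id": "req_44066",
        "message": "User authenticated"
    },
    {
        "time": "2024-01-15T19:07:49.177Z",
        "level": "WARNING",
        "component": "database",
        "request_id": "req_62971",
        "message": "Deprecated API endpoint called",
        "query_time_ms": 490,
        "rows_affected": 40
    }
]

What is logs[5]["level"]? "WARNING"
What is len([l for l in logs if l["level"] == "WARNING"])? 2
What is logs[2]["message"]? "Connection established to worker"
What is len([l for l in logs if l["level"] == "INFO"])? 2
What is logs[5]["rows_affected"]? 40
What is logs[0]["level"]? "CRITICAL"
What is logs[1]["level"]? "WARNING"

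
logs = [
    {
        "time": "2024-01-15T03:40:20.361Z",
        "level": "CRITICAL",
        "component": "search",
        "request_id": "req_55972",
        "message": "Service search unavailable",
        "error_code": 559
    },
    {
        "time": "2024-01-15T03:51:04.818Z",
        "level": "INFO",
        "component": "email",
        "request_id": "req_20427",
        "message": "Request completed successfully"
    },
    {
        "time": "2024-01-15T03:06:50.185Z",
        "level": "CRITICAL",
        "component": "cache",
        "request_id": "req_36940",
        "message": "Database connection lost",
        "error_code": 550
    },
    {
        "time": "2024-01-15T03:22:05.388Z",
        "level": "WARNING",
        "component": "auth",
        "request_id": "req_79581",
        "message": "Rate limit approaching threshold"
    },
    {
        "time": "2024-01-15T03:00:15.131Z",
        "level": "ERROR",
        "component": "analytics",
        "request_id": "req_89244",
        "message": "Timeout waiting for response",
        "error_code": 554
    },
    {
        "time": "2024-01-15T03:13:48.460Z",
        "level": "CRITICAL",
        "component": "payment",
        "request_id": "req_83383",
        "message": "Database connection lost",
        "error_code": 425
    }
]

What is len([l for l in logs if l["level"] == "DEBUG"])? 0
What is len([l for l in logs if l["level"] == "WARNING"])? 1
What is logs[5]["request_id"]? "req_83383"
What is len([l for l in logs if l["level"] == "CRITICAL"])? 3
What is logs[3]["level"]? "WARNING"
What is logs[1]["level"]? "INFO"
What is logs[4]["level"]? "ERROR"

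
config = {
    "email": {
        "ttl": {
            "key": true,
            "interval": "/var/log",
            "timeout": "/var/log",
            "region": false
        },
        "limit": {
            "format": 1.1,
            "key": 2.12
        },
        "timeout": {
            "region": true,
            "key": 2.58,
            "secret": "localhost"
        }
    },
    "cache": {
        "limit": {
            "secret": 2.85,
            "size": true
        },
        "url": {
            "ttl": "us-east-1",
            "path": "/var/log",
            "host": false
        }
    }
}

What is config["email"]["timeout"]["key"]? 2.58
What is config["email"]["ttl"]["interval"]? "/var/log"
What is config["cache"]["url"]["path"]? "/var/log"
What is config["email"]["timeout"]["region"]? True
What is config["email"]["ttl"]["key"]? True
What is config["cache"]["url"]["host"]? False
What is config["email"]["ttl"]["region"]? False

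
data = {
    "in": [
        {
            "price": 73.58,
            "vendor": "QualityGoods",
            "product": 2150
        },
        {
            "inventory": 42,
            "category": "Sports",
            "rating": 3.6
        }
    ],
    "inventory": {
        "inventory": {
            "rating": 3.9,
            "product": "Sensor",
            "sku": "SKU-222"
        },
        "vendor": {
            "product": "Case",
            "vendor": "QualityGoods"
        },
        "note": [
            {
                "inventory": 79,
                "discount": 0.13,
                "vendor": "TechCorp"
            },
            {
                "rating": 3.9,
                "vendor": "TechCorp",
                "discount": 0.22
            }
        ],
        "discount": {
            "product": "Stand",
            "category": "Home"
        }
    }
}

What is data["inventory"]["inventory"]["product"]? "Sensor"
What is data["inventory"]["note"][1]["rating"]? 3.9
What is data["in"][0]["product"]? 2150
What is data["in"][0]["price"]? 73.58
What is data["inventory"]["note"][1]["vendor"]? "TechCorp"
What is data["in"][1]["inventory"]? 42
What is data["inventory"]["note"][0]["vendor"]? "TechCorp"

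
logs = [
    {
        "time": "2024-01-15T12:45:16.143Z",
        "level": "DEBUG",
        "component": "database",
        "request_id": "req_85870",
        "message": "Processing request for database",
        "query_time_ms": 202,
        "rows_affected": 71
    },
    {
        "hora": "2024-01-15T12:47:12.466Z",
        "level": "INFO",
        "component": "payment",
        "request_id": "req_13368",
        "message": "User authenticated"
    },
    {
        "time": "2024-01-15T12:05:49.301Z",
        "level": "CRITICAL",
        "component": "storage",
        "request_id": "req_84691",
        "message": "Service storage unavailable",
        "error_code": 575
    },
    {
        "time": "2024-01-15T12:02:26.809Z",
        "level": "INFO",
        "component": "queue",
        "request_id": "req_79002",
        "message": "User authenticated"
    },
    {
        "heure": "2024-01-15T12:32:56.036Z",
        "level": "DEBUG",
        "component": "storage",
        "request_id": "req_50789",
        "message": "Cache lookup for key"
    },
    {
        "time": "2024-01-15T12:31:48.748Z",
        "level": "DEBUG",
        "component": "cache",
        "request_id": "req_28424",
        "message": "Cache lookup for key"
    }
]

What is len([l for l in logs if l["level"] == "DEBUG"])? 3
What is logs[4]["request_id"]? "req_50789"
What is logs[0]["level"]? "DEBUG"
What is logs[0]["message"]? "Processing request for database"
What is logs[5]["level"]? "DEBUG"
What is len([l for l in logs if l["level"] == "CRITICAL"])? 1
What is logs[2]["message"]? "Service storage unavailable"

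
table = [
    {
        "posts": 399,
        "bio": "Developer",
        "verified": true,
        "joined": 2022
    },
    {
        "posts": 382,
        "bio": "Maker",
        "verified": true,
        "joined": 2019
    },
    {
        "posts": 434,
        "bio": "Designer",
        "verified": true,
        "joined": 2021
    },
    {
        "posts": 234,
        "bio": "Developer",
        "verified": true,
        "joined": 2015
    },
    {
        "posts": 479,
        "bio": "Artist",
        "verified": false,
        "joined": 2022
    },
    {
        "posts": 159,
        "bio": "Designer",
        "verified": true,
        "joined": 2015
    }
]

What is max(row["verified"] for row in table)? True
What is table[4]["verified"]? False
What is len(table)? 6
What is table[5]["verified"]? True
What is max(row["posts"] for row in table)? 479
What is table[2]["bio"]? "Designer"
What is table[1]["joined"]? 2019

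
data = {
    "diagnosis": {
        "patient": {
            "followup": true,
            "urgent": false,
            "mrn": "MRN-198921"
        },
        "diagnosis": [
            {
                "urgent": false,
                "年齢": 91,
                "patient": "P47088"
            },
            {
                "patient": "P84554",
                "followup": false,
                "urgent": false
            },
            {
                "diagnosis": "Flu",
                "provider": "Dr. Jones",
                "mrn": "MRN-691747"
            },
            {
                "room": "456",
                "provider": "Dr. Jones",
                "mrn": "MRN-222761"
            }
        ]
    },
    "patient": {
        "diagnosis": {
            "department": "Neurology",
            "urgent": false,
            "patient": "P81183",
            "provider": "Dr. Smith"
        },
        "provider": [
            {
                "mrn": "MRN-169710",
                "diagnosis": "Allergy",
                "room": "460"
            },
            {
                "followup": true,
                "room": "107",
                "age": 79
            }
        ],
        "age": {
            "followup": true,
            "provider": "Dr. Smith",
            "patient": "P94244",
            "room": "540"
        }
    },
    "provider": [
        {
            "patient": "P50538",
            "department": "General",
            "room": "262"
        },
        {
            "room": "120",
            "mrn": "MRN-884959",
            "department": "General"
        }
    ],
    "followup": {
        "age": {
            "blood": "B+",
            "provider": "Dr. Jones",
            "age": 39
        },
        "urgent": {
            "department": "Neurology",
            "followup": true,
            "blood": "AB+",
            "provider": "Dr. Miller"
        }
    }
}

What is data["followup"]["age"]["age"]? 39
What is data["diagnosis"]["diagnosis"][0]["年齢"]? 91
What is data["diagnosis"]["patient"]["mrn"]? "MRN-198921"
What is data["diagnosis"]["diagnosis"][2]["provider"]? "Dr. Jones"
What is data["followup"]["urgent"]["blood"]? "AB+"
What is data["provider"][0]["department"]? "General"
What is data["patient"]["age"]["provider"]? "Dr. Smith"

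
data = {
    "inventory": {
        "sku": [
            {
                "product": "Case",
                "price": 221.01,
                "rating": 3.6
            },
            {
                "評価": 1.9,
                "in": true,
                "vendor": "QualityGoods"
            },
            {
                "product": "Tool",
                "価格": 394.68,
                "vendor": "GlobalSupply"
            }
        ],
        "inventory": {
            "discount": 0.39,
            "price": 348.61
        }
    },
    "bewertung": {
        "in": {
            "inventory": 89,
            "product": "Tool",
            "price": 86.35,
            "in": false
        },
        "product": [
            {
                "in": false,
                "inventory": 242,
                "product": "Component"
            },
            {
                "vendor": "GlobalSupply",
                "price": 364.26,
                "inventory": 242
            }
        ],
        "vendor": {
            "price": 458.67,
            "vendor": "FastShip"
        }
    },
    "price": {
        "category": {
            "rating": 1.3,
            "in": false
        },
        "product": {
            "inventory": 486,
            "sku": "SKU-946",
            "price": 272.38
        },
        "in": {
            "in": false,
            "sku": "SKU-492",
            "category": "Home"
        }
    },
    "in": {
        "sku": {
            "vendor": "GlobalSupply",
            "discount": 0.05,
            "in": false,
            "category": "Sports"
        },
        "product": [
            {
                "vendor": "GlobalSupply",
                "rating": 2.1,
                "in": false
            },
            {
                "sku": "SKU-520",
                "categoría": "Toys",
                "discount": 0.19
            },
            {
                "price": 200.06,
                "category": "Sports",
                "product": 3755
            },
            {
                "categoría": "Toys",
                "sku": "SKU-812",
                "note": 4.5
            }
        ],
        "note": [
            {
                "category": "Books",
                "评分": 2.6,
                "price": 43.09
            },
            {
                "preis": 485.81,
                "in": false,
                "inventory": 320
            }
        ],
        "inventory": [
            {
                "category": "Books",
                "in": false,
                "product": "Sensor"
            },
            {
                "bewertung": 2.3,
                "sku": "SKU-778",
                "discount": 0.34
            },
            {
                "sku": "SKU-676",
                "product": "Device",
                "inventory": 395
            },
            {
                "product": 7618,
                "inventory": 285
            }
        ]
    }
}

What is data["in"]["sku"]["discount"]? 0.05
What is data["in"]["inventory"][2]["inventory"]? 395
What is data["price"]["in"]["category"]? "Home"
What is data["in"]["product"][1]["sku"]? "SKU-520"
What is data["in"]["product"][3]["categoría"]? "Toys"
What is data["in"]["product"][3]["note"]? 4.5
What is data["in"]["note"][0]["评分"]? 2.6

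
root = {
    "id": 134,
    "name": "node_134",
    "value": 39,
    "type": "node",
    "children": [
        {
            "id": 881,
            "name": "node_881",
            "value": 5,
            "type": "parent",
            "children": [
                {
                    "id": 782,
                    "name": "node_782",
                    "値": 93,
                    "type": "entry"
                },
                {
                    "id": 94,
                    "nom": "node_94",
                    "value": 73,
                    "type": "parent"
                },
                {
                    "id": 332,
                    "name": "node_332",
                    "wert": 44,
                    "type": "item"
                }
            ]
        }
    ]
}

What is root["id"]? 134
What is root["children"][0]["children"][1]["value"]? 73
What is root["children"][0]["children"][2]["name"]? "node_332"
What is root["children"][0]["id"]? 881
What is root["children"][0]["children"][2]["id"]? 332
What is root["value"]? 39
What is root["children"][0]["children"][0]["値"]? 93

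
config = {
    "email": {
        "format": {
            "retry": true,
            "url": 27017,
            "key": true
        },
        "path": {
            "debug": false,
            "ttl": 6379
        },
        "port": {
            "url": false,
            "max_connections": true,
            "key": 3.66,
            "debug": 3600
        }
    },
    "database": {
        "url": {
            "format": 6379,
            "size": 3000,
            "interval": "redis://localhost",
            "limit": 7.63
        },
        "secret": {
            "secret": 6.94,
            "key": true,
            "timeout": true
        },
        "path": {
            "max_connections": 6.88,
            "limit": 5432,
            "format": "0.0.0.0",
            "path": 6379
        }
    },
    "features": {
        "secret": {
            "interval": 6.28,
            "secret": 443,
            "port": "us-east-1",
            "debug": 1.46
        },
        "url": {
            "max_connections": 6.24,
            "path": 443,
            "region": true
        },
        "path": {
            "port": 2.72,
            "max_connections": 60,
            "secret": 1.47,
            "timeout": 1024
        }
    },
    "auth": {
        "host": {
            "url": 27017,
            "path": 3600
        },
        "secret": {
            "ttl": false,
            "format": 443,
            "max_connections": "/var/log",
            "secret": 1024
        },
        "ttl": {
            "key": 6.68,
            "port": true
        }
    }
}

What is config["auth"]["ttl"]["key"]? 6.68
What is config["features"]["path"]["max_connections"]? 60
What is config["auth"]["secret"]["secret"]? 1024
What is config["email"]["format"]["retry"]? True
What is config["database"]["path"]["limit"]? 5432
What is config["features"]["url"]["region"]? True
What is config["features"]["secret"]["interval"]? 6.28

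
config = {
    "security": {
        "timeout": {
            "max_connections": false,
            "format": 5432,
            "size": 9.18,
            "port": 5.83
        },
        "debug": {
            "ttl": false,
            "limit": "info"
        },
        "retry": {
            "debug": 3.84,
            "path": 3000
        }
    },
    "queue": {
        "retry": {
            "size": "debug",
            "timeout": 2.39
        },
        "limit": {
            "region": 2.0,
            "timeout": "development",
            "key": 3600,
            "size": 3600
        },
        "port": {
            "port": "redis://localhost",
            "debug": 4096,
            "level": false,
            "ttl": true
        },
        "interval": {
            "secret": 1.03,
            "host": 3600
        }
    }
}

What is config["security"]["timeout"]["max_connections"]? False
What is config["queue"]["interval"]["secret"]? 1.03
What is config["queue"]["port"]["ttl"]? True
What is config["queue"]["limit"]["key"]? 3600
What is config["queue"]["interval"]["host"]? 3600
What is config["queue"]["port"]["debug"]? 4096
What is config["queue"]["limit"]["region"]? 2.0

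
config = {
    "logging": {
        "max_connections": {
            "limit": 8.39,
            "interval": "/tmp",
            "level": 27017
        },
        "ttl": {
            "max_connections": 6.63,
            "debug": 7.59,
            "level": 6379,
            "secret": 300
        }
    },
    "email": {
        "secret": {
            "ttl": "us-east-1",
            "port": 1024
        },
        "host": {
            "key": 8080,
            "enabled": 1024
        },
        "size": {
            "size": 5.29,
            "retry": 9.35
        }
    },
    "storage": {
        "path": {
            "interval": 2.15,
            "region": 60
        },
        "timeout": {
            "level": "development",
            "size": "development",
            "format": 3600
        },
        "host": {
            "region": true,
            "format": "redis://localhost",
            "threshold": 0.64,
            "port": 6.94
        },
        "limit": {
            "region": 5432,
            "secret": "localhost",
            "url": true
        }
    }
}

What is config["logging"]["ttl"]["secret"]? 300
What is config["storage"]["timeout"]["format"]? 3600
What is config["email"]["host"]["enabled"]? 1024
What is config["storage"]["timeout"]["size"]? "development"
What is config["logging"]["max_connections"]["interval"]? "/tmp"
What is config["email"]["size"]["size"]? 5.29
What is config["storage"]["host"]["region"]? True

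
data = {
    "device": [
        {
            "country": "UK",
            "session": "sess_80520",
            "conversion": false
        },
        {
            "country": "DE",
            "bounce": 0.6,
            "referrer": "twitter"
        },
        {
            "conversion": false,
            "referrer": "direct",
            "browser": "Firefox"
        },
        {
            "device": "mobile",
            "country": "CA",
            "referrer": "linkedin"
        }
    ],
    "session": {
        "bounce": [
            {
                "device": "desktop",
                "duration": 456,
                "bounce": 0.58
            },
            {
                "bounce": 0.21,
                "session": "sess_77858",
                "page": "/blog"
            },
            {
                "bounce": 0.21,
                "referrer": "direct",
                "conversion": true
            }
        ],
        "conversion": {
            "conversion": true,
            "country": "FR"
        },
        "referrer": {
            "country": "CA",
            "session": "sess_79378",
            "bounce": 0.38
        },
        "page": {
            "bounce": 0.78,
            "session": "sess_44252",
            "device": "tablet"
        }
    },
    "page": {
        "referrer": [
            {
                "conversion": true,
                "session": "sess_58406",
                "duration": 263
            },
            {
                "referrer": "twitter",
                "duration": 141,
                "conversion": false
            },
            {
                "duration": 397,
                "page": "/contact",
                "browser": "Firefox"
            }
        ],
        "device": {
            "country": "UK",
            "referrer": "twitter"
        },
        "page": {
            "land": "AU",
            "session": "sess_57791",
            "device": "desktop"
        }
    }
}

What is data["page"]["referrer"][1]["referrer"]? "twitter"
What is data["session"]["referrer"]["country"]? "CA"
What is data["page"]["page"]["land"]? "AU"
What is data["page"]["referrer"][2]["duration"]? 397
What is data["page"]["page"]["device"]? "desktop"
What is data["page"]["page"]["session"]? "sess_57791"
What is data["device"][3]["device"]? "mobile"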